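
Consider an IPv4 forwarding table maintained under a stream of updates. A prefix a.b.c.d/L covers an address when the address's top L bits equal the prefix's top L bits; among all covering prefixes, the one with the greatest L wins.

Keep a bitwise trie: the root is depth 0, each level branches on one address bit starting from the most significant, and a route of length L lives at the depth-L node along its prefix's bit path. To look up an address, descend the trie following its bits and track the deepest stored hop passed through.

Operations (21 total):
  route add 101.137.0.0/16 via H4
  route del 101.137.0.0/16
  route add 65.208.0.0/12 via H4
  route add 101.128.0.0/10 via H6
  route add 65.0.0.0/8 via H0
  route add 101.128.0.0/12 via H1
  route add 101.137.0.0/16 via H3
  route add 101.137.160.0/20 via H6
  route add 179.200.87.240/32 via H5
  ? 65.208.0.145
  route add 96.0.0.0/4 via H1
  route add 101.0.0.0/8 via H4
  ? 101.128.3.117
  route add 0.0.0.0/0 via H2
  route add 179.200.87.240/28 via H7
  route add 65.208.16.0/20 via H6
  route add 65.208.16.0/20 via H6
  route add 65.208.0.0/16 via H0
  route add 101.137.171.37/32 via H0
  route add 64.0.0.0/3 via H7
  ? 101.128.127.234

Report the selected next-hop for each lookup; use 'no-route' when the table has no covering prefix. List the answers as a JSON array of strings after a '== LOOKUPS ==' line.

Process each operation:
  + 101.137.0.0/16 (H4) depth=16
  del 101.137.0.0/16 (clear depth 16)
  + 65.208.0.0/12 (H4) depth=12
  + 101.128.0.0/10 (H6) depth=10
  + 65.0.0.0/8 (H0) depth=8
  + 101.128.0.0/12 (H1) depth=12
  + 101.137.0.0/16 (H3) depth=16
  + 101.137.160.0/20 (H6) depth=20
  + 179.200.87.240/32 (H5) depth=32
  ? 65.208.0.145  path d0:-→d1:-→d2:-→d3:-→d4:-→d5:-→d6:-→d7:-→d8:H0→d9:-→d10:-→d11:-→d12:H4  best=H4
  + 96.0.0.0/4 (H1) depth=4
  + 101.0.0.0/8 (H4) depth=8
  ? 101.128.3.117  path d0:-→d1:-→d2:-→d3:-→d4:H1→d5:-→d6:-→d7:-→d8:H4→d9:-→d10:H6→d11:-→d12:H1  best=H1
  + 0.0.0.0/0 (H2) depth=0
  + 179.200.87.240/28 (H7) depth=28
  + 65.208.16.0/20 (H6) depth=20
  + 65.208.16.0/20 (H6) depth=20
  + 65.208.0.0/16 (H0) depth=16
  + 101.137.171.37/32 (H0) depth=32
  + 64.0.0.0/3 (H7) depth=3
  ? 101.128.127.234  path d0:H2→d1:-→d2:-→d3:-→d4:H1→d5:-→d6:-→d7:-→d8:H4→d9:-→d10:H6→d11:-→d12:H1  best=H1

== LOOKUPS ==
["H4","H1","H1"]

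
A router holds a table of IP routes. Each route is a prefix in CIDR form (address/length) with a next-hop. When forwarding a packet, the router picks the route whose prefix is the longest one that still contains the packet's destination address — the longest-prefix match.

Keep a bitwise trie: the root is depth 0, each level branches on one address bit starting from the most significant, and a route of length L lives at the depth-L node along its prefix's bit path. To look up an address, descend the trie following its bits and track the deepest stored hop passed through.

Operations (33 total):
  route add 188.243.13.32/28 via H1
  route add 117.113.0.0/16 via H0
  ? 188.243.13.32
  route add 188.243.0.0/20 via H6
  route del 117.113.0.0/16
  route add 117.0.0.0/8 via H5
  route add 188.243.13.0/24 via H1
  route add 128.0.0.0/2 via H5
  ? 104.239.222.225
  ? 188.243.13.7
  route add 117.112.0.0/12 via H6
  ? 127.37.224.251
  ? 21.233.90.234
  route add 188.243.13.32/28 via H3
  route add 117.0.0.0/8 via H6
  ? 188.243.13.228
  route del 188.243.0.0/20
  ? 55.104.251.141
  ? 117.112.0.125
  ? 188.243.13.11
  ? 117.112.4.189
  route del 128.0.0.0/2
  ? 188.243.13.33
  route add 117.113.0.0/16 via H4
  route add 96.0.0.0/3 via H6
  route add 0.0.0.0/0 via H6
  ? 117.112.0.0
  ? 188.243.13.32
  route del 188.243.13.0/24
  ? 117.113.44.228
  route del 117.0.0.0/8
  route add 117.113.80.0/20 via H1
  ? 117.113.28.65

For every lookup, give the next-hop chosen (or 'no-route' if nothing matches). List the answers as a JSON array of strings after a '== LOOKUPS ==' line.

Apply in order:
  + 188.243.13.32/28 (H1) depth=28
  + 117.113.0.0/16 (H0) depth=16
  lookup 188.243.13.32: bits 1011110011110011000011010010 walk d0:-→d1:-→d2:-→d3:-→d4:-→d5:-→d6:-→d7:-→d8:-→d9:-→d10:-→d11:-→d12:-→d13:-→d14:-→d15:-→d16:-→d17:-→d18:-→d19:-→d20:-→d21:-→d22:-→d23:-→d24:-→d25:-→d26:-→d27:-→d28:H1 -> H1
  + 188.243.0.0/20 (H6) depth=20
  - 117.113.0.0/16 clear@16
  + 117.0.0.0/8 (H5) depth=8
  + 188.243.13.0/24 (H1) depth=24
  + 128.0.0.0/2 (H5) depth=2
  lookup 104.239.222.225: bits 011 walk d0:-→d1:-→d2:-→d3:- -> no-route
  lookup 188.243.13.7: bits 10111100111100110000110100 walk d0:-→d1:-→d2:H5→d3:-→d4:-→d5:-→d6:-→d7:-→d8:-→d9:-→d10:-→d11:-→d12:-→d13:-→d14:-→d15:-→d16:-→d17:-→d18:-→d19:-→d20:H6→d21:-→d22:-→d23:-→d24:H1→d25:-→d26:- -> H1
  + 117.112.0.0/12 (H6) depth=12
  lookup 127.37.224.251: bits 0111 walk d0:-→d1:-→d2:-→d3:-→d4:- -> no-route
  lookup 21.233.90.234: bits 0 walk d0:-→d1:- -> no-route
  + 188.243.13.32/28 (H3) depth=28
  + 117.0.0.0/8 (H6) depth=8
  lookup 188.243.13.228: bits 101111001111001100001101 walk d0:-→d1:-→d2:H5→d3:-→d4:-→d5:-→d6:-→d7:-→d8:-→d9:-→d10:-→d11:-→d12:-→d13:-→d14:-→d15:-→d16:-→d17:-→d18:-→d19:-→d20:H6→d21:-→d22:-→d23:-→d24:H1 -> H1
  - 188.243.0.0/20 clear@20
  lookup 55.104.251.141: bits 0 walk d0:-→d1:- -> no-route
  lookup 117.112.0.125: bits 011101010111000 walk d0:-→d1:-→d2:-→d3:-→d4:-→d5:-→d6:-→d7:-→d8:H6→d9:-→d10:-→d11:-→d12:H6→d13:-→d14:-→d15:- -> H6
  lookup 188.243.13.11: bits 10111100111100110000110100 walk d0:-→d1:-→d2:H5→d3:-→d4:-→d5:-→d6:-→d7:-→d8:-→d9:-→d10:-→d11:-→d12:-→d13:-→d14:-→d15:-→d16:-→d17:-→d18:-→d19:-→d20:-→d21:-→d22:-→d23:-→d24:H1→d25:-→d26:- -> H1
  lookup 117.112.4.189: bits 011101010111000 walk d0:-→d1:-→d2:-→d3:-→d4:-→d5:-→d6:-→d7:-→d8:H6→d9:-→d10:-→d11:-→d12:H6→d13:-→d14:-→d15:- -> H6
  - 128.0.0.0/2 clear@2
  lookup 188.243.13.33: bits 1011110011110011000011010010 walk d0:-→d1:-→d2:-→d3:-→d4:-→d5:-→d6:-→d7:-→d8:-→d9:-→d10:-→d11:-→d12:-→d13:-→d14:-→d15:-→d16:-→d17:-→d18:-→d19:-→d20:-→d21:-→d22:-→d23:-→d24:H1→d25:-→d26:-→d27:-→d28:H3 -> H3
  + 117.113.0.0/16 (H4) depth=16
  + 96.0.0.0/3 (H6) depth=3
  + 0.0.0.0/0 (H6) depth=0
  lookup 117.112.0.0: bits 011101010111000 walk d0:H6→d1:-→d2:-→d3:H6→d4:-→d5:-→d6:-→d7:-→d8:H6→d9:-→d10:-→d11:-→d12:H6→d13:-→d14:-→d15:- -> H6
  lookup 188.243.13.32: bits 1011110011110011000011010010 walk d0:H6→d1:-→d2:-→d3:-→d4:-→d5:-→d6:-→d7:-→d8:-→d9:-→d10:-→d11:-→d12:-→d13:-→d14:-→d15:-→d16:-→d17:-→d18:-→d19:-→d20:-→d21:-→d22:-→d23:-→d24:H1→d25:-→d26:-→d27:-→d28:H3 -> H3
  - 188.243.13.0/24 clear@24
  lookup 117.113.44.228: bits 0111010101110001 walk d0:H6→d1:-→d2:-→d3:H6→d4:-→d5:-→d6:-→d7:-→d8:H6→d9:-→d10:-→d11:-→d12:H6→d13:-→d14:-→d15:-→d16:H4 -> H4
  - 117.0.0.0/8 clear@8
  + 117.113.80.0/20 (H1) depth=20
  lookup 117.113.28.65: bits 01110101011100010 walk d0:H6→d1:-→d2:-→d3:H6→d4:-→d5:-→d6:-→d7:-→d8:-→d9:-→d10:-→d11:-→d12:H6→d13:-→d14:-→d15:-→d16:H4→d17:- -> H4

== LOOKUPS ==
["H1","no-route","H1","no-route","no-route","H1","no-route","H6","H1","H6","H3","H6","H3","H4","H4"]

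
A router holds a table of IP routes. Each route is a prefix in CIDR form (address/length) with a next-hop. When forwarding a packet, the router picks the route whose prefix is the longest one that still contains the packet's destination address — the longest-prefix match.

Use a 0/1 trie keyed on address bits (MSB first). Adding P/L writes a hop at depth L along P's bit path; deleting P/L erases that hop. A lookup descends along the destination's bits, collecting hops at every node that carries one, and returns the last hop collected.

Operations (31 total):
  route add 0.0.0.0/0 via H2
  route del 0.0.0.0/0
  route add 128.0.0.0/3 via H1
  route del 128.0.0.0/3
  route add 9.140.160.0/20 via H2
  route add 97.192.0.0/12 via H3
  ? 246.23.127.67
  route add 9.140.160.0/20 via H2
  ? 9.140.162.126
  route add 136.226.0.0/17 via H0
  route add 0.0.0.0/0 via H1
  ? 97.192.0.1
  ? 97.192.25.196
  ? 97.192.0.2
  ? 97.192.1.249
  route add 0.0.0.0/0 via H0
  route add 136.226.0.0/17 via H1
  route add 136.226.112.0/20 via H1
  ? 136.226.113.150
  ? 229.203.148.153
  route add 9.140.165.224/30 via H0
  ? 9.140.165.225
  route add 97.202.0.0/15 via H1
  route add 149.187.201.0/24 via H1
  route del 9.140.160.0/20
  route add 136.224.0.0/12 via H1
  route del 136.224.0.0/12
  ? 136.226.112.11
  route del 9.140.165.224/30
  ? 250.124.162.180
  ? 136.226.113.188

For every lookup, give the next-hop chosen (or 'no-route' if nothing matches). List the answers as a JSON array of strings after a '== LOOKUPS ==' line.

Trace:
  add 0.0.0.0/0 -> H2 at depth 0
  - 0.0.0.0/0 clear@0
  add 128.0.0.0/3 -> H1 at depth 3
  - 128.0.0.0/3 clear@3
  add 9.140.160.0/20 -> H2 at depth 20
  add 97.192.0.0/12 -> H3 at depth 12
  ? 246.23.127.67  path d0:-→d1:-  best=no-route
  add 9.140.160.0/20 -> H2 at depth 20
  ? 9.140.162.126  path d0:-→d1:-→d2:-→d3:-→d4:-→d5:-→d6:-→d7:-→d8:-→d9:-→d10:-→d11:-→d12:-→d13:-→d14:-→d15:-→d16:-→d17:-→d18:-→d19:-→d20:H2  best=H2
  add 136.226.0.0/17 -> H0 at depth 17
  add 0.0.0.0/0 -> H1 at depth 0
  ? 97.192.0.1  path d0:H1→d1:-→d2:-→d3:-→d4:-→d5:-→d6:-→d7:-→d8:-→d9:-→d10:-→d11:-→d12:H3  best=H3
  ? 97.192.25.196  path d0:H1→d1:-→d2:-→d3:-→d4:-→d5:-→d6:-→d7:-→d8:-→d9:-→d10:-→d11:-→d12:H3  best=H3
  ? 97.192.0.2  path d0:H1→d1:-→d2:-→d3:-→d4:-→d5:-→d6:-→d7:-→d8:-→d9:-→d10:-→d11:-→d12:H3  best=H3
  ? 97.192.1.249  path d0:H1→d1:-→d2:-→d3:-→d4:-→d5:-→d6:-→d7:-→d8:-→d9:-→d10:-→d11:-→d12:H3  best=H3
  add 0.0.0.0/0 -> H0 at depth 0
  add 136.226.0.0/17 -> H1 at depth 17
  add 136.226.112.0/20 -> H1 at depth 20
  ? 136.226.113.150  path d0:H0→d1:-→d2:-→d3:-→d4:-→d5:-→d6:-→d7:-→d8:-→d9:-→d10:-→d11:-→d12:-→d13:-→d14:-→d15:-→d16:-→d17:H1→d18:-→d19:-→d20:H1  best=H1
  ? 229.203.148.153  path d0:H0→d1:-  best=H0
  add 9.140.165.224/30 -> H0 at depth 30
  ? 9.140.165.225  path d0:H0→d1:-→d2:-→d3:-→d4:-→d5:-→d6:-→d7:-→d8:-→d9:-→d10:-→d11:-→d12:-→d13:-→d14:-→d15:-→d16:-→d17:-→d18:-→d19:-→d20:H2→d21:-→d22:-→d23:-→d24:-→d25:-→d26:-→d27:-→d28:-→d29:-→d30:H0  best=H0
  add 97.202.0.0/15 -> H1 at depth 15
  add 149.187.201.0/24 -> H1 at depth 24
  - 9.140.160.0/20 clear@20
  add 136.224.0.0/12 -> H1 at depth 12
  - 136.224.0.0/12 clear@12
  ? 136.226.112.11  path d0:H0→d1:-→d2:-→d3:-→d4:-→d5:-→d6:-→d7:-→d8:-→d9:-→d10:-→d11:-→d12:-→d13:-→d14:-→d15:-→d16:-→d17:H1→d18:-→d19:-→d20:H1  best=H1
  - 9.140.165.224/30 clear@30
  ? 250.124.162.180  path d0:H0→d1:-  best=H0
  ? 136.226.113.188  path d0:H0→d1:-→d2:-→d3:-→d4:-→d5:-→d6:-→d7:-→d8:-→d9:-→d10:-→d11:-→d12:-→d13:-→d14:-→d15:-→d16:-→d17:H1→d18:-→d19:-→d20:H1  best=H1

== LOOKUPS ==
["no-route","H2","H3","H3","H3","H3","H1","H0","H0","H1","H0","H1"]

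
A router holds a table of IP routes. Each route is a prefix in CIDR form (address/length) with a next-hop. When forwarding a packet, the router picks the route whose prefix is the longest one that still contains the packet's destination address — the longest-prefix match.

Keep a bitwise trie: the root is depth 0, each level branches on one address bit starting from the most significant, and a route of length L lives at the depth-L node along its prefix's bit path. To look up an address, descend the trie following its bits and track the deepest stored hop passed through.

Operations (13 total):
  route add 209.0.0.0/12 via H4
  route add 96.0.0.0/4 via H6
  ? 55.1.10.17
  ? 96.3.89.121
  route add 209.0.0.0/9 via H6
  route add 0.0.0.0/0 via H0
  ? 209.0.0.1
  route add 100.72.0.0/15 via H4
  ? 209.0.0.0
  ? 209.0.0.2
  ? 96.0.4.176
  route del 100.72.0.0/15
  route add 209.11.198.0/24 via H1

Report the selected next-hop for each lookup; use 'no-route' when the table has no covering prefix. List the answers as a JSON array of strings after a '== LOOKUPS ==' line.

Trace:
  add 209.0.0.0/12 -> H4 at depth 12
  add 96.0.0.0/4 -> H6 at depth 4
  Q 55.1.10.17: descend 0 ; hops seen [∅] ; pick no-route
  Q 96.3.89.121: descend 0110 ; hops seen [H6] ; pick H6
  add 209.0.0.0/9 -> H6 at depth 9
  add 0.0.0.0/0 -> H0 at depth 0
  Q 209.0.0.1: descend 110100010000 ; hops seen [H0,H6,H4] ; pick H4
  add 100.72.0.0/15 -> H4 at depth 15
  Q 209.0.0.0: descend 110100010000 ; hops seen [H0,H6,H4] ; pick H4
  Q 209.0.0.2: descend 110100010000 ; hops seen [H0,H6,H4] ; pick H4
  Q 96.0.4.176: descend 01100 ; hops seen [H0,H6] ; pick H6
  del 100.72.0.0/15 (clear depth 15)
  add 209.11.198.0/24 -> H1 at depth 24

== LOOKUPS ==
["no-route","H6","H4","H4","H4","H6"]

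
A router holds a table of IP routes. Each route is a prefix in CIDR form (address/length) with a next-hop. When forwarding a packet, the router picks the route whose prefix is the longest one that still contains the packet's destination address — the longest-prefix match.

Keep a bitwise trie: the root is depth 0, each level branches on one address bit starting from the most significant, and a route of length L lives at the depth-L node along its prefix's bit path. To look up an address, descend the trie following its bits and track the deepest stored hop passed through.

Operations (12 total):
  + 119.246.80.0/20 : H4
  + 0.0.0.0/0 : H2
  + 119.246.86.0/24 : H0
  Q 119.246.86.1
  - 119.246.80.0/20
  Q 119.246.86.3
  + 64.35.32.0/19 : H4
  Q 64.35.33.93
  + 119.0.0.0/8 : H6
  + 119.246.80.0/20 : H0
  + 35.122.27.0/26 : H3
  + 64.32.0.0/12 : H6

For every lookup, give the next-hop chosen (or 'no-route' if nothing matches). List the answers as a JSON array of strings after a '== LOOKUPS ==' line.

Trace:
  + 119.246.80.0/20 (H4) depth=20
  + 0.0.0.0/0 (H2) depth=0
  + 119.246.86.0/24 (H0) depth=24
  ? 119.246.86.1  path d0:H2→d1:-→d2:-→d3:-→d4:-→d5:-→d6:-→d7:-→d8:-→d9:-→d10:-→d11:-→d12:-→d13:-→d14:-→d15:-→d16:-→d17:-→d18:-→d19:-→d20:H4→d21:-→d22:-→d23:-→d24:H0  best=H0
  - 119.246.80.0/20 clear@20
  ? 119.246.86.3  path d0:H2→d1:-→d2:-→d3:-→d4:-→d5:-→d6:-→d7:-→d8:-→d9:-→d10:-→d11:-→d12:-→d13:-→d14:-→d15:-→d16:-→d17:-→d18:-→d19:-→d20:-→d21:-→d22:-→d23:-→d24:H0  best=H0
  + 64.35.32.0/19 (H4) depth=19
  ? 64.35.33.93  path d0:H2→d1:-→d2:-→d3:-→d4:-→d5:-→d6:-→d7:-→d8:-→d9:-→d10:-→d11:-→d12:-→d13:-→d14:-→d15:-→d16:-→d17:-→d18:-→d19:H4  best=H4
  + 119.0.0.0/8 (H6) depth=8
  + 119.246.80.0/20 (H0) depth=20
  + 35.122.27.0/26 (H3) depth=26
  + 64.32.0.0/12 (H6) depth=12

== LOOKUPS ==
["H0","H0","H4"]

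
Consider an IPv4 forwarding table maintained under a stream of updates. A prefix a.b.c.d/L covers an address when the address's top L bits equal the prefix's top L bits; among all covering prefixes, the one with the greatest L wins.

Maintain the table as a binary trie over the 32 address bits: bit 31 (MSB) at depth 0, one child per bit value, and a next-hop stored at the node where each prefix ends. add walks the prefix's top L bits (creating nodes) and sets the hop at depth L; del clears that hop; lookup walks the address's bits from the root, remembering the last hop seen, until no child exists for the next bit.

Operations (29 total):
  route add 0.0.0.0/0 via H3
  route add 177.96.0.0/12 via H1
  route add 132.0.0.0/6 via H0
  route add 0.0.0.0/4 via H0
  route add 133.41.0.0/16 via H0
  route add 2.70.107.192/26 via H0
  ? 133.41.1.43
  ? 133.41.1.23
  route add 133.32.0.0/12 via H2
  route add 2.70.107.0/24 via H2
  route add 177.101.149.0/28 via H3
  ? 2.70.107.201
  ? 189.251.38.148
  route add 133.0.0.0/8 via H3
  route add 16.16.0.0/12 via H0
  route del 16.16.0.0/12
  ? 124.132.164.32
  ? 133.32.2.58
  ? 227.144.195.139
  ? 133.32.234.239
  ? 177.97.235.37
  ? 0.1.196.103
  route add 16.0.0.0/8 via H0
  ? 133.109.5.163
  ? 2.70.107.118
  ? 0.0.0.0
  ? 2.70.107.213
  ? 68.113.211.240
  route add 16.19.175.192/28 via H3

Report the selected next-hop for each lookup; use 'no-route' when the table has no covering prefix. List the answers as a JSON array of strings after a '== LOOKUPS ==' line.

Trace:
  add 0.0.0.0/0 -> H3 at depth 0
  add 177.96.0.0/12 -> H1 at depth 12
  add 132.0.0.0/6 -> H0 at depth 6
  add 0.0.0.0/4 -> H0 at depth 4
  add 133.41.0.0/16 -> H0 at depth 16
  add 2.70.107.192/26 -> H0 at depth 26
  ? 133.41.1.43  path d0:H3→d1:-→d2:-→d3:-→d4:-→d5:-→d6:H0→d7:-→d8:-→d9:-→d10:-→d11:-→d12:-→d13:-→d14:-→d15:-→d16:H0  best=H0
  ? 133.41.1.23  path d0:H3→d1:-→d2:-→d3:-→d4:-→d5:-→d6:H0→d7:-→d8:-→d9:-→d10:-→d11:-→d12:-→d13:-→d14:-→d15:-→d16:H0  best=H0
  add 133.32.0.0/12 -> H2 at depth 12
  add 2.70.107.0/24 -> H2 at depth 24
  add 177.101.149.0/28 -> H3 at depth 28
  ? 2.70.107.201  path d0:H3→d1:-→d2:-→d3:-→d4:H0→d5:-→d6:-→d7:-→d8:-→d9:-→d10:-→d11:-→d12:-→d13:-→d14:-→d15:-→d16:-→d17:-→d18:-→d19:-→d20:-→d21:-→d22:-→d23:-→d24:H2→d25:-→d26:H0  best=H0
  ? 189.251.38.148  path d0:H3→d1:-→d2:-→d3:-→d4:-  best=H3
  add 133.0.0.0/8 -> H3 at depth 8
  add 16.16.0.0/12 -> H0 at depth 12
  - 16.16.0.0/12 clear@12
  ? 124.132.164.32  path d0:H3→d1:-  best=H3
  ? 133.32.2.58  path d0:H3→d1:-→d2:-→d3:-→d4:-→d5:-→d6:H0→d7:-→d8:H3→d9:-→d10:-→d11:-→d12:H2  best=H2
  ? 227.144.195.139  path d0:H3→d1:-  best=H3
  ? 133.32.234.239  path d0:H3→d1:-→d2:-→d3:-→d4:-→d5:-→d6:H0→d7:-→d8:H3→d9:-→d10:-→d11:-→d12:H2  best=H2
  ? 177.97.235.37  path d0:H3→d1:-→d2:-→d3:-→d4:-→d5:-→d6:-→d7:-→d8:-→d9:-→d10:-→d11:-→d12:H1→d13:-  best=H1
  ? 0.1.196.103  path d0:H3→d1:-→d2:-→d3:-→d4:H0→d5:-→d6:-  best=H0
  add 16.0.0.0/8 -> H0 at depth 8
  ? 133.109.5.163  path d0:H3→d1:-→d2:-→d3:-→d4:-→d5:-→d6:H0→d7:-→d8:H3→d9:-  best=H3
  ? 2.70.107.118  path d0:H3→d1:-→d2:-→d3:-→d4:H0→d5:-→d6:-→d7:-→d8:-→d9:-→d10:-→d11:-→d12:-→d13:-→d14:-→d15:-→d16:-→d17:-→d18:-→d19:-→d20:-→d21:-→d22:-→d23:-→d24:H2  best=H2
  ? 0.0.0.0  path d0:H3→d1:-→d2:-→d3:-→d4:H0→d5:-→d6:-  best=H0
  ? 2.70.107.213  path d0:H3→d1:-→d2:-→d3:-→d4:H0→d5:-→d6:-→d7:-→d8:-→d9:-→d10:-→d11:-→d12:-→d13:-→d14:-→d15:-→d16:-→d17:-→d18:-→d19:-→d20:-→d21:-→d22:-→d23:-→d24:H2→d25:-→d26:H0  best=H0
  ? 68.113.211.240  path d0:H3→d1:-  best=H3
  add 16.19.175.192/28 -> H3 at depth 28

== LOOKUPS ==
["H0","H0","H0","H3","H3","H2","H3","H2","H1","H0","H3","H2","H0","H0","H3"]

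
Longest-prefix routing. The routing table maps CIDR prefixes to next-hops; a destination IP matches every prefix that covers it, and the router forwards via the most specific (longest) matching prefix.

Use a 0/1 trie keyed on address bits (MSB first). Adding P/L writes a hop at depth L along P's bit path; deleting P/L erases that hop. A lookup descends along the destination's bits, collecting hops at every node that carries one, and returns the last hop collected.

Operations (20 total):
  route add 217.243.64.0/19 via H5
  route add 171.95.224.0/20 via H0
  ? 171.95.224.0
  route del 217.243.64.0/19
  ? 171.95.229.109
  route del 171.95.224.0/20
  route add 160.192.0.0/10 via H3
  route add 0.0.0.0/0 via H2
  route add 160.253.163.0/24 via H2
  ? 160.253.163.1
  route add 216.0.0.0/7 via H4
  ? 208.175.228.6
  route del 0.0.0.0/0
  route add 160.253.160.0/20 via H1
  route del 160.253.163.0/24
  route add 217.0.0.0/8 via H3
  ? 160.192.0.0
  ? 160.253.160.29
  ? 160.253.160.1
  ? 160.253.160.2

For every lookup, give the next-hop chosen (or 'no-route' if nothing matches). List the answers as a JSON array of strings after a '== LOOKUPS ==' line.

Trace:
  add 217.243.64.0/19 -> H5 at depth 19
  add 171.95.224.0/20 -> H0 at depth 20
  lookup 171.95.224.0: bits 10101011010111111110 walk d0:-→d1:-→d2:-→d3:-→d4:-→d5:-→d6:-→d7:-→d8:-→d9:-→d10:-→d11:-→d12:-→d13:-→d14:-→d15:-→d16:-→d17:-→d18:-→d19:-→d20:H0 -> H0
  - 217.243.64.0/19 clear@19
  lookup 171.95.229.109: bits 10101011010111111110 walk d0:-→d1:-→d2:-→d3:-→d4:-→d5:-→d6:-→d7:-→d8:-→d9:-→d10:-→d11:-→d12:-→d13:-→d14:-→d15:-→d16:-→d17:-→d18:-→d19:-→d20:H0 -> H0
  - 171.95.224.0/20 clear@20
  add 160.192.0.0/10 -> H3 at depth 10
  add 0.0.0.0/0 -> H2 at depth 0
  add 160.253.163.0/24 -> H2 at depth 24
  lookup 160.253.163.1: bits 101000001111110110100011 walk d0:H2→d1:-→d2:-→d3:-→d4:-→d5:-→d6:-→d7:-→d8:-→d9:-→d10:H3→d11:-→d12:-→d13:-→d14:-→d15:-→d16:-→d17:-→d18:-→d19:-→d20:-→d21:-→d22:-→d23:-→d24:H2 -> H2
  add 216.0.0.0/7 -> H4 at depth 7
  lookup 208.175.228.6: bits 1101 walk d0:H2→d1:-→d2:-→d3:-→d4:- -> H2
  - 0.0.0.0/0 clear@0
  add 160.253.160.0/20 -> H1 at depth 20
  - 160.253.163.0/24 clear@24
  add 217.0.0.0/8 -> H3 at depth 8
  lookup 160.192.0.0: bits 1010000011 walk d0:-→d1:-→d2:-→d3:-→d4:-→d5:-→d6:-→d7:-→d8:-→d9:-→d10:H3 -> H3
  lookup 160.253.160.29: bits 1010000011111101101000 walk d0:-→d1:-→d2:-→d3:-→d4:-→d5:-→d6:-→d7:-→d8:-→d9:-→d10:H3→d11:-→d12:-→d13:-→d14:-→d15:-→d16:-→d17:-→d18:-→d19:-→d20:H1→d21:-→d22:- -> H1
  lookup 160.253.160.1: bits 1010000011111101101000 walk d0:-→d1:-→d2:-→d3:-→d4:-→d5:-→d6:-→d7:-→d8:-→d9:-→d10:H3→d11:-→d12:-→d13:-→d14:-→d15:-→d16:-→d17:-→d18:-→d19:-→d20:H1→d21:-→d22:- -> H1
  lookup 160.253.160.2: bits 1010000011111101101000 walk d0:-→d1:-→d2:-→d3:-→d4:-→d5:-→d6:-→d7:-→d8:-→d9:-→d10:H3→d11:-→d12:-→d13:-→d14:-→d15:-→d16:-→d17:-→d18:-→d19:-→d20:H1→d21:-→d22:- -> H1

== LOOKUPS ==
["H0","H0","H2","H2","H3","H1","H1","H1"]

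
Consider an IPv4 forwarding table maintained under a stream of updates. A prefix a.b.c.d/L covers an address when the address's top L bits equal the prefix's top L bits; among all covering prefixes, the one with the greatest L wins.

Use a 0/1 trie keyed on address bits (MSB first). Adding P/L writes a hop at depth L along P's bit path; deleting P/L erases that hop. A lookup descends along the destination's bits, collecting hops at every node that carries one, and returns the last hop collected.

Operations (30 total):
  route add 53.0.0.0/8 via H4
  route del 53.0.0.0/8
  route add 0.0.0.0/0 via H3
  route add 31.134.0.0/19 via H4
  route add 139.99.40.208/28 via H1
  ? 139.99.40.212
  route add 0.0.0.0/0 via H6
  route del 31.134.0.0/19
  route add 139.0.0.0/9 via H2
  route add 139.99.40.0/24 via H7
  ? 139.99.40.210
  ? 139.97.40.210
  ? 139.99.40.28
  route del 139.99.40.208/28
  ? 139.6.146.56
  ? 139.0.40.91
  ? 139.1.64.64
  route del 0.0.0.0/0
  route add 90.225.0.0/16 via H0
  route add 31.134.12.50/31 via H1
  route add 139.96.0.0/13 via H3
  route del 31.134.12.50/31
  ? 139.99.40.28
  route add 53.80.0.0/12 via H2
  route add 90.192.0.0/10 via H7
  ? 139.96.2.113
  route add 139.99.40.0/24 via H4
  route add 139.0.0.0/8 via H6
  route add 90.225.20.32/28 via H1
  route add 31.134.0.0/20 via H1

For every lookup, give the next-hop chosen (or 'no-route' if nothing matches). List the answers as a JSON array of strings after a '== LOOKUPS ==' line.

Apply in order:
  + 53.0.0.0/8 (H4) depth=8
  del 53.0.0.0/8 (clear depth 8)
  + 0.0.0.0/0 (H3) depth=0
  + 31.134.0.0/19 (H4) depth=19
  + 139.99.40.208/28 (H1) depth=28
  lookup 139.99.40.212: bits 1000101101100011001010001101 walk d0:H3→d1:-→d2:-→d3:-→d4:-→d5:-→d6:-→d7:-→d8:-→d9:-→d10:-→d11:-→d12:-→d13:-→d14:-→d15:-→d16:-→d17:-→d18:-→d19:-→d20:-→d21:-→d22:-→d23:-→d24:-→d25:-→d26:-→d27:-→d28:H1 -> H1
  + 0.0.0.0/0 (H6) depth=0
  del 31.134.0.0/19 (clear depth 19)
  + 139.0.0.0/9 (H2) depth=9
  + 139.99.40.0/24 (H7) depth=24
  lookup 139.99.40.210: bits 1000101101100011001010001101 walk d0:H6→d1:-→d2:-→d3:-→d4:-→d5:-→d6:-→d7:-→d8:-→d9:H2→d10:-→d11:-→d12:-→d13:-→d14:-→d15:-→d16:-→d17:-→d18:-→d19:-→d20:-→d21:-→d22:-→d23:-→d24:H7→d25:-→d26:-→d27:-→d28:H1 -> H1
  lookup 139.97.40.210: bits 10001011011000 walk d0:H6→d1:-→d2:-→d3:-→d4:-→d5:-→d6:-→d7:-→d8:-→d9:H2→d10:-→d11:-→d12:-→d13:-→d14:- -> H2
  lookup 139.99.40.28: bits 100010110110001100101000 walk d0:H6→d1:-→d2:-→d3:-→d4:-→d5:-→d6:-→d7:-→d8:-→d9:H2→d10:-→d11:-→d12:-→d13:-→d14:-→d15:-→d16:-→d17:-→d18:-→d19:-→d20:-→d21:-→d22:-→d23:-→d24:H7 -> H7
  del 139.99.40.208/28 (clear depth 28)
  lookup 139.6.146.56: bits 100010110 walk d0:H6→d1:-→d2:-→d3:-→d4:-→d5:-→d6:-→d7:-→d8:-→d9:H2 -> H2
  lookup 139.0.40.91: bits 100010110 walk d0:H6→d1:-→d2:-→d3:-→d4:-→d5:-→d6:-→d7:-→d8:-→d9:H2 -> H2
  lookup 139.1.64.64: bits 100010110 walk d0:H6→d1:-→d2:-→d3:-→d4:-→d5:-→d6:-→d7:-→d8:-→d9:H2 -> H2
  del 0.0.0.0/0 (clear depth 0)
  + 90.225.0.0/16 (H0) depth=16
  + 31.134.12.50/31 (H1) depth=31
  + 139.96.0.0/13 (H3) depth=13
  del 31.134.12.50/31 (clear depth 31)
  lookup 139.99.40.28: bits 100010110110001100101000 walk d0:-→d1:-→d2:-→d3:-→d4:-→d5:-→d6:-→d7:-→d8:-→d9:H2→d10:-→d11:-→d12:-→d13:H3→d14:-→d15:-→d16:-→d17:-→d18:-→d19:-→d20:-→d21:-→d22:-→d23:-→d24:H7 -> H7
  + 53.80.0.0/12 (H2) depth=12
  + 90.192.0.0/10 (H7) depth=10
  lookup 139.96.2.113: bits 10001011011000 walk d0:-→d1:-→d2:-→d3:-→d4:-→d5:-→d6:-→d7:-→d8:-→d9:H2→d10:-→d11:-→d12:-→d13:H3→d14:- -> H3
  + 139.99.40.0/24 (H4) depth=24
  + 139.0.0.0/8 (H6) depth=8
  + 90.225.20.32/28 (H1) depth=28
  + 31.134.0.0/20 (H1) depth=20

== LOOKUPS ==
["H1","H1","H2","H7","H2","H2","H2","H7","H3"]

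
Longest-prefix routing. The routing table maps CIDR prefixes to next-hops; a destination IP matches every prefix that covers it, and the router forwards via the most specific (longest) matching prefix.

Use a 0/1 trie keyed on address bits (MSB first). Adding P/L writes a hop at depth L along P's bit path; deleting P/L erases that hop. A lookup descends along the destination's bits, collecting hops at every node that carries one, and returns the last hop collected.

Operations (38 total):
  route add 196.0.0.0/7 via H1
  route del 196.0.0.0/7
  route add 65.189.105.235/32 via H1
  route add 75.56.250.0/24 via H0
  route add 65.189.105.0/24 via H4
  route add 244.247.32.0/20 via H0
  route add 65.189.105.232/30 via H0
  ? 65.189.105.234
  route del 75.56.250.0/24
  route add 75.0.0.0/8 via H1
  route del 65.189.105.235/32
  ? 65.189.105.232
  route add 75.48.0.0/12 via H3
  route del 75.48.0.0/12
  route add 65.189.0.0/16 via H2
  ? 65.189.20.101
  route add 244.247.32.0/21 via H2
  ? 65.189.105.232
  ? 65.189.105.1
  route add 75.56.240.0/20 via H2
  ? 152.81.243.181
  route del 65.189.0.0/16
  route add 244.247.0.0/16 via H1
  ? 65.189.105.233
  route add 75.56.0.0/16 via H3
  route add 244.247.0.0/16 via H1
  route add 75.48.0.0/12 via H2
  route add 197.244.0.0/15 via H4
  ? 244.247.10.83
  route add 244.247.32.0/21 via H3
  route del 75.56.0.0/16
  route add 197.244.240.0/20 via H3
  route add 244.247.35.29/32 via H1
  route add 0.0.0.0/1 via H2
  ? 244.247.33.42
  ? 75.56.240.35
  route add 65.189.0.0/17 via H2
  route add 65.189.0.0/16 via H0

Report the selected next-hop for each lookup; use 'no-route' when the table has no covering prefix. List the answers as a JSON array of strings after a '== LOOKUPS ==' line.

Apply in order:
  add 196.0.0.0/7 -> H1 at depth 7
  - 196.0.0.0/7 clear@7
  add 65.189.105.235/32 -> H1 at depth 32
  add 75.56.250.0/24 -> H0 at depth 24
  add 65.189.105.0/24 -> H4 at depth 24
  add 244.247.32.0/20 -> H0 at depth 20
  add 65.189.105.232/30 -> H0 at depth 30
  Q 65.189.105.234: descend 0100000110111101011010011110101 ; hops seen [H4,H0] ; pick H0
  - 75.56.250.0/24 clear@24
  add 75.0.0.0/8 -> H1 at depth 8
  - 65.189.105.235/32 clear@32
  Q 65.189.105.232: descend 010000011011110101101001111010 ; hops seen [H4,H0] ; pick H0
  add 75.48.0.0/12 -> H3 at depth 12
  - 75.48.0.0/12 clear@12
  add 65.189.0.0/16 -> H2 at depth 16
  Q 65.189.20.101: descend 01000001101111010 ; hops seen [H2] ; pick H2
  add 244.247.32.0/21 -> H2 at depth 21
  Q 65.189.105.232: descend 010000011011110101101001111010 ; hops seen [H2,H4,H0] ; pick H0
  Q 65.189.105.1: descend 010000011011110101101001 ; hops seen [H2,H4] ; pick H4
  add 75.56.240.0/20 -> H2 at depth 20
  Q 152.81.243.181: descend 1 ; hops seen [∅] ; pick no-route
  - 65.189.0.0/16 clear@16
  add 244.247.0.0/16 -> H1 at depth 16
  Q 65.189.105.233: descend 010000011011110101101001111010 ; hops seen [H4,H0] ; pick H0
  add 75.56.0.0/16 -> H3 at depth 16
  add 244.247.0.0/16 -> H1 at depth 16
  add 75.48.0.0/12 -> H2 at depth 12
  add 197.244.0.0/15 -> H4 at depth 15
  Q 244.247.10.83: descend 111101001111011100 ; hops seen [H1] ; pick H1
  add 244.247.32.0/21 -> H3 at depth 21
  - 75.56.0.0/16 clear@16
  add 197.244.240.0/20 -> H3 at depth 20
  add 244.247.35.29/32 -> H1 at depth 32
  add 0.0.0.0/1 -> H2 at depth 1
  Q 244.247.33.42: descend 1111010011110111001000 ; hops seen [H1,H0,H3] ; pick H3
  Q 75.56.240.35: descend 01001011001110001111 ; hops seen [H2,H1,H2,H2] ; pick H2
  add 65.189.0.0/17 -> H2 at depth 17
  add 65.189.0.0/16 -> H0 at depth 16

== LOOKUPS ==
["H0","H0","H2","H0","H4","no-route","H0","H1","H3","H2"]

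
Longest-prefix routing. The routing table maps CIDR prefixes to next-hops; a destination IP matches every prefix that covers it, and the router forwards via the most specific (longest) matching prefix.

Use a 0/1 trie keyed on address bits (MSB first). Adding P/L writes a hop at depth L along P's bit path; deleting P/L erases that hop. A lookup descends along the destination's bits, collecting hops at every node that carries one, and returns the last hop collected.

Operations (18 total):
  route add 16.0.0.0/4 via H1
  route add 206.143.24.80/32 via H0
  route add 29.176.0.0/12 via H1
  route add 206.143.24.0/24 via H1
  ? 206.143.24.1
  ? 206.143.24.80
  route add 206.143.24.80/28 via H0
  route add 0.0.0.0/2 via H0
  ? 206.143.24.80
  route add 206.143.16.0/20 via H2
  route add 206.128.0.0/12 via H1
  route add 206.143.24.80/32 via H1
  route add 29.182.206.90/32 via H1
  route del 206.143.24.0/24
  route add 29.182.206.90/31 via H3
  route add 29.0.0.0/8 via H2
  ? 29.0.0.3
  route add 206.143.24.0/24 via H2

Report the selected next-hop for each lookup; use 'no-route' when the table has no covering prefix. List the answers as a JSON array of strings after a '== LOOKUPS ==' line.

Trace:
  add 16.0.0.0/4 -> H1 at depth 4
  add 206.143.24.80/32 -> H0 at depth 32
  add 29.176.0.0/12 -> H1 at depth 12
  add 206.143.24.0/24 -> H1 at depth 24
  Q 206.143.24.1: descend 1100111010001111000110000 ; hops seen [H1] ; pick H1
  Q 206.143.24.80: descend 11001110100011110001100001010000 ; hops seen [H1,H0] ; pick H0
  add 206.143.24.80/28 -> H0 at depth 28
  add 0.0.0.0/2 -> H0 at depth 2
  Q 206.143.24.80: descend 11001110100011110001100001010000 ; hops seen [H1,H0,H0] ; pick H0
  add 206.143.16.0/20 -> H2 at depth 20
  add 206.128.0.0/12 -> H1 at depth 12
  add 206.143.24.80/32 -> H1 at depth 32
  add 29.182.206.90/32 -> H1 at depth 32
  - 206.143.24.0/24 clear@24
  add 29.182.206.90/31 -> H3 at depth 31
  add 29.0.0.0/8 -> H2 at depth 8
  Q 29.0.0.3: descend 00011101 ; hops seen [H0,H1,H2] ; pick H2
  add 206.143.24.0/24 -> H2 at depth 24

== LOOKUPS ==
["H1","H0","H0","H2"]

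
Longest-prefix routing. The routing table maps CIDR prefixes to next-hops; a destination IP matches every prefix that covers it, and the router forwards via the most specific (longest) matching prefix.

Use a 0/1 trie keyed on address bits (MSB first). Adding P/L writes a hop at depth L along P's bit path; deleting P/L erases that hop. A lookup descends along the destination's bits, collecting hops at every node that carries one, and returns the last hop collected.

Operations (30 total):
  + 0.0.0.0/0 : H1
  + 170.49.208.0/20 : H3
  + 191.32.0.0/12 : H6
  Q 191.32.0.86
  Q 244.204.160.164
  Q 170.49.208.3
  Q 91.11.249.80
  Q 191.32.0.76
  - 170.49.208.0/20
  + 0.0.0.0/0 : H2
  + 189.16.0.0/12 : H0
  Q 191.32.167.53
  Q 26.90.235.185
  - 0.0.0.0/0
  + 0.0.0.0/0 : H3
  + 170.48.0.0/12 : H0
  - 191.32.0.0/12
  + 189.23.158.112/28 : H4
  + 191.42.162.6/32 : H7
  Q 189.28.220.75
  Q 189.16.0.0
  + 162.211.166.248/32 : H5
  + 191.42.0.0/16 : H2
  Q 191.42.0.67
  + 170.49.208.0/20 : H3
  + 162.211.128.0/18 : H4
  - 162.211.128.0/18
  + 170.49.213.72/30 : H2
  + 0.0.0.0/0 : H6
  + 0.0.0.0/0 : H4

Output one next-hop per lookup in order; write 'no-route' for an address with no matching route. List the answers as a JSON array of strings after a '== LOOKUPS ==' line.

Process each operation:
  add 0.0.0.0/0 -> H1 at depth 0
  add 170.49.208.0/20 -> H3 at depth 20
  add 191.32.0.0/12 -> H6 at depth 12
  Q 191.32.0.86: descend 101111110010 ; hops seen [H1,H6] ; pick H6
  Q 244.204.160.164: descend 1 ; hops seen [H1] ; pick H1
  Q 170.49.208.3: descend 10101010001100011101 ; hops seen [H1,H3] ; pick H3
  Q 91.11.249.80: descend ε ; hops seen [H1] ; pick H1
  Q 191.32.0.76: descend 101111110010 ; hops seen [H1,H6] ; pick H6
  del 170.49.208.0/20 (clear depth 20)
  add 0.0.0.0/0 -> H2 at depth 0
  add 189.16.0.0/12 -> H0 at depth 12
  Q 191.32.167.53: descend 101111110010 ; hops seen [H2,H6] ; pick H6
  Q 26.90.235.185: descend ε ; hops seen [H2] ; pick H2
  del 0.0.0.0/0 (clear depth 0)
  add 0.0.0.0/0 -> H3 at depth 0
  add 170.48.0.0/12 -> H0 at depth 12
  del 191.32.0.0/12 (clear depth 12)
  add 189.23.158.112/28 -> H4 at depth 28
  add 191.42.162.6/32 -> H7 at depth 32
  Q 189.28.220.75: descend 101111010001 ; hops seen [H3,H0] ; pick H0
  Q 189.16.0.0: descend 1011110100010 ; hops seen [H3,H0] ; pick H0
  add 162.211.166.248/32 -> H5 at depth 32
  add 191.42.0.0/16 -> H2 at depth 16
  Q 191.42.0.67: descend 1011111100101010 ; hops seen [H3,H2] ; pick H2
  add 170.49.208.0/20 -> H3 at depth 20
  add 162.211.128.0/18 -> H4 at depth 18
  del 162.211.128.0/18 (clear depth 18)
  add 170.49.213.72/30 -> H2 at depth 30
  add 0.0.0.0/0 -> H6 at depth 0
  add 0.0.0.0/0 -> H4 at depth 0

== LOOKUPS ==
["H6","H1","H3","H1","H6","H6","H2","H0","H0","H2"]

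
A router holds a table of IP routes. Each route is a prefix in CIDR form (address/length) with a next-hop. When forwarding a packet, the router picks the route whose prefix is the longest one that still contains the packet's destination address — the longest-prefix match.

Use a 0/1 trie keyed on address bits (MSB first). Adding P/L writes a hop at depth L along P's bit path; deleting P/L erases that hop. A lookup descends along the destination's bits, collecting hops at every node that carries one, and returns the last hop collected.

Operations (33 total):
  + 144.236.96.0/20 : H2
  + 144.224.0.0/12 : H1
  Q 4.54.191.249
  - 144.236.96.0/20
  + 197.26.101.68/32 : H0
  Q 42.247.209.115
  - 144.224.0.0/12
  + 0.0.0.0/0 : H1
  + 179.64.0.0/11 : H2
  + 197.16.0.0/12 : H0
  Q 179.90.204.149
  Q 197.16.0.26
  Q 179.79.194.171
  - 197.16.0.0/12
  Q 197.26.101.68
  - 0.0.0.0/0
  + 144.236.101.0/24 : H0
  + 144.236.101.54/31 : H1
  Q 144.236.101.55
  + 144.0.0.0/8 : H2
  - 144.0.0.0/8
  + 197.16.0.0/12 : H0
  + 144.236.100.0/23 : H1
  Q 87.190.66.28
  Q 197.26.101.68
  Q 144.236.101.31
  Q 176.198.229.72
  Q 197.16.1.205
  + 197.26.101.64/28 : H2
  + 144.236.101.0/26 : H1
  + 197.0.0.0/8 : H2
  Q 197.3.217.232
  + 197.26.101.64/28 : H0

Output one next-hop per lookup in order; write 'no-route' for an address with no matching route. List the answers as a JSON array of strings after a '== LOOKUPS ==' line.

Trace:
  add 144.236.96.0/20 -> H2 at depth 20
  add 144.224.0.0/12 -> H1 at depth 12
  ? 4.54.191.249  path d0:-  best=no-route
  del 144.236.96.0/20 (clear depth 20)
  add 197.26.101.68/32 -> H0 at depth 32
  ? 42.247.209.115  path d0:-  best=no-route
  del 144.224.0.0/12 (clear depth 12)
  add 0.0.0.0/0 -> H1 at depth 0
  add 179.64.0.0/11 -> H2 at depth 11
  add 197.16.0.0/12 -> H0 at depth 12
  ? 179.90.204.149  path d0:H1→d1:-→d2:-→d3:-→d4:-→d5:-→d6:-→d7:-→d8:-→d9:-→d10:-→d11:H2  best=H2
  ? 197.16.0.26  path d0:H1→d1:-→d2:-→d3:-→d4:-→d5:-→d6:-→d7:-→d8:-→d9:-→d10:-→d11:-→d12:H0  best=H0
  ? 179.79.194.171  path d0:H1→d1:-→d2:-→d3:-→d4:-→d5:-→d6:-→d7:-→d8:-→d9:-→d10:-→d11:H2  best=H2
  del 197.16.0.0/12 (clear depth 12)
  ? 197.26.101.68  path d0:H1→d1:-→d2:-→d3:-→d4:-→d5:-→d6:-→d7:-→d8:-→d9:-→d10:-→d11:-→d12:-→d13:-→d14:-→d15:-→d16:-→d17:-→d18:-→d19:-→d20:-→d21:-→d22:-→d23:-→d24:-→d25:-→d26:-→d27:-→d28:-→d29:-→d30:-→d31:-→d32:H0  best=H0
  del 0.0.0.0/0 (clear depth 0)
  add 144.236.101.0/24 -> H0 at depth 24
  add 144.236.101.54/31 -> H1 at depth 31
  ? 144.236.101.55  path d0:-→d1:-→d2:-→d3:-→d4:-→d5:-→d6:-→d7:-→d8:-→d9:-→d10:-→d11:-→d12:-→d13:-→d14:-→d15:-→d16:-→d17:-→d18:-→d19:-→d20:-→d21:-→d22:-→d23:-→d24:H0→d25:-→d26:-→d27:-→d28:-→d29:-→d30:-→d31:H1  best=H1
  add 144.0.0.0/8 -> H2 at depth 8
  del 144.0.0.0/8 (clear depth 8)
  add 197.16.0.0/12 -> H0 at depth 12
  add 144.236.100.0/23 -> H1 at depth 23
  ? 87.190.66.28  path d0:-  best=no-route
  ? 197.26.101.68  path d0:-→d1:-→d2:-→d3:-→d4:-→d5:-→d6:-→d7:-→d8:-→d9:-→d10:-→d11:-→d12:H0→d13:-→d14:-→d15:-→d16:-→d17:-→d18:-→d19:-→d20:-→d21:-→d22:-→d23:-→d24:-→d25:-→d26:-→d27:-→d28:-→d29:-→d30:-→d31:-→d32:H0  best=H0
  ? 144.236.101.31  path d0:-→d1:-→d2:-→d3:-→d4:-→d5:-→d6:-→d7:-→d8:-→d9:-→d10:-→d11:-→d12:-→d13:-→d14:-→d15:-→d16:-→d17:-→d18:-→d19:-→d20:-→d21:-→d22:-→d23:H1→d24:H0→d25:-→d26:-  best=H0
  ? 176.198.229.72  path d0:-→d1:-→d2:-→d3:-→d4:-→d5:-→d6:-  best=no-route
  ? 197.16.1.205  path d0:-→d1:-→d2:-→d3:-→d4:-→d5:-→d6:-→d7:-→d8:-→d9:-→d10:-→d11:-→d12:H0  best=H0
  add 197.26.101.64/28 -> H2 at depth 28
  add 144.236.101.0/26 -> H1 at depth 26
  add 197.0.0.0/8 -> H2 at depth 8
  ? 197.3.217.232  path d0:-→d1:-→d2:-→d3:-→d4:-→d5:-→d6:-→d7:-→d8:H2→d9:-→d10:-→d11:-  best=H2
  add 197.26.101.64/28 -> H0 at depth 28

== LOOKUPS ==
["no-route","no-route","H2","H0","H2","H0","H1","no-route","H0","H0","no-route","H0","H2"]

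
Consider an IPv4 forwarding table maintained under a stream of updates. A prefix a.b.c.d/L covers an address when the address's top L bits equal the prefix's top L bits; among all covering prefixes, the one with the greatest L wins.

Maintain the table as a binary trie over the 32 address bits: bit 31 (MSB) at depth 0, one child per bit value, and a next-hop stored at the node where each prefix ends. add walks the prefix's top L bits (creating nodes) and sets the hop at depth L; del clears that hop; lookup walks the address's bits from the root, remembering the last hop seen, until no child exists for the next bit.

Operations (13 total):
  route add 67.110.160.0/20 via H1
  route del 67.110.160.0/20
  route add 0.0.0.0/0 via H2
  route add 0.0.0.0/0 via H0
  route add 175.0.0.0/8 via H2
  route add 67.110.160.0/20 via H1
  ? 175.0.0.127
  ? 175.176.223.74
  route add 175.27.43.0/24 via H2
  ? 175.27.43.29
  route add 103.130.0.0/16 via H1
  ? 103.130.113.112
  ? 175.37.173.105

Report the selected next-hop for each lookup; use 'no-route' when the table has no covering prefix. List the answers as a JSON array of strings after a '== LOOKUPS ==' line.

Process each operation:
  add 67.110.160.0/20 -> H1 at depth 20
  del 67.110.160.0/20 (clear depth 20)
  add 0.0.0.0/0 -> H2 at depth 0
  add 0.0.0.0/0 -> H0 at depth 0
  add 175.0.0.0/8 -> H2 at depth 8
  add 67.110.160.0/20 -> H1 at depth 20
  lookup 175.0.0.127: bits 10101111 walk d0:H0→d1:-→d2:-→d3:-→d4:-→d5:-→d6:-→d7:-→d8:H2 -> H2
  lookup 175.176.223.74: bits 10101111 walk d0:H0→d1:-→d2:-→d3:-→d4:-→d5:-→d6:-→d7:-→d8:H2 -> H2
  add 175.27.43.0/24 -> H2 at depth 24
  lookup 175.27.43.29: bits 101011110001101100101011 walk d0:H0→d1:-→d2:-→d3:-→d4:-→d5:-→d6:-→d7:-→d8:H2→d9:-→d10:-→d11:-→d12:-→d13:-→d14:-→d15:-→d16:-→d17:-→d18:-→d19:-→d20:-→d21:-→d22:-→d23:-→d24:H2 -> H2
  add 103.130.0.0/16 -> H1 at depth 16
  lookup 103.130.113.112: bits 0110011110000010 walk d0:H0→d1:-→d2:-→d3:-→d4:-→d5:-→d6:-→d7:-→d8:-→d9:-→d10:-→d11:-→d12:-→d13:-→d14:-→d15:-→d16:H1 -> H1
  lookup 175.37.173.105: bits 1010111100 walk d0:H0→d1:-→d2:-→d3:-→d4:-→d5:-→d6:-→d7:-→d8:H2→d9:-→d10:- -> H2

== LOOKUPS ==
["H2","H2","H2","H1","H2"]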